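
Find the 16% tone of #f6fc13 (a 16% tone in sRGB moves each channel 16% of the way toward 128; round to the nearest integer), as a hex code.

#e3e824

#f6fc13 is rgb(246, 252, 19).
Per channel, c → c + 0.16(128 − c):
  R: 246 + 0.16×(128−246) = 246 − 18.88 = 227.12 → 227
  G: 252 + 0.16×(128−252) = 252 − 19.84 = 232.16 → 232
  B: 19 + 0.16×(128−19) = 19 + 17.44 = 36.44 → 36
rgb(227, 232, 36) = #e3e824.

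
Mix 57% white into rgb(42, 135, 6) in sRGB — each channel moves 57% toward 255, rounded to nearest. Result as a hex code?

Per channel, c → c + 0.57(255 − c):
  R: 42 + 121.41 = 163.41 → 163
  G: 135 + 0.57×(255−135) = 135 + 68.4 = 203.4 → 203
  B: 6 + 0.57×(255−6) = 6 + 141.93 = 147.93 → 148
rgb(163, 203, 148) = #A3CB94.

#A3CB94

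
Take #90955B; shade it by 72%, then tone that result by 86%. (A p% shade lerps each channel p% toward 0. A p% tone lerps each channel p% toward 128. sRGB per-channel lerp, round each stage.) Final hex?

#747472

#90955B is rgb(144, 149, 91).
Lerp each channel 72% toward 0:
  R: 144 + 0.72×(0−144) = 144 − 103.68 = 40.32 → 40
  G: 149 − 107.28 = 41.72 → 42
  B: 91 + 0.72×(0−91) = 91 − 65.52 = 25.48 → 25
After the shade: rgb(40, 42, 25) = #282A19.
An 86% tone moves each channel 86% toward 128:
  R: 40 + 0.86×(128−40) = 40 + 75.68 = 115.68 → 116
  G: 42 + 73.96 = 115.96 → 116
  B: 25 + 0.86×(128−25) = 25 + 88.58 = 113.58 → 114
rgb(116, 116, 114) = #747472.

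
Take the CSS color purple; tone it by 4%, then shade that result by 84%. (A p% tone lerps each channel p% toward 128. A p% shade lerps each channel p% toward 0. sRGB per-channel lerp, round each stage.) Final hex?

CSS purple is rgb(128, 0, 128).
Per channel, c → c + 0.04(128 − c):
  R: 128 + 0 = 128 → 128
  G: 0 + 0.04×(128−0) = 0 + 5.12 = 5.12 → 5
  B: 128 + 0.04×(128−128) = 128 + 0 = 128 → 128
After the tone: rgb(128, 5, 128) = #800580.
Per channel, c → c + 0.84(0 − c):
  R: 128 − 107.52 = 20.48 → 20
  G: 5 + 0.84×(0−5) = 5 − 4.2 = 0.8 → 1
  B: 128 − 107.52 = 20.48 → 20
rgb(20, 1, 20) = #140114.

#140114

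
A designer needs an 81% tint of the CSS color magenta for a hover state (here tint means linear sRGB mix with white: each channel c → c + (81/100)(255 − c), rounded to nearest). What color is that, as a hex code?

CSS magenta is rgb(255, 0, 255).
Lerp each channel 81% toward 255:
  R: 255 + 0.81×(255−255) = 255 + 0 = 255 → 255
  G: 0 + 0.81×(255−0) = 0 + 206.55 = 206.55 → 207
  B: 255 + 0 = 255 → 255
rgb(255, 207, 255) = #FFCFFF.

#FFCFFF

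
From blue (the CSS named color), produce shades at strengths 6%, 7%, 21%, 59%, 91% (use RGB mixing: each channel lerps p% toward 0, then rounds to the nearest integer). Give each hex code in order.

CSS blue is rgb(0, 0, 255).
6%: (0→0, 0→0, 255 − 15.3 = 239.7→240) → #0000f0
7%: (0→0, 0→0, 255 − 17.85 = 237.15→237) → #0000ed
21%: (0→0, 0→0, 255 − 53.55 = 201.45→201) → #0000c9
59%: (0→0, 0→0, 255 − 150.45 = 104.55→105) → #000069
91%: (0→0, 0→0, 255 − 232.05 = 22.95→23) → #000017

#0000f0, #0000ed, #0000c9, #000069, #000017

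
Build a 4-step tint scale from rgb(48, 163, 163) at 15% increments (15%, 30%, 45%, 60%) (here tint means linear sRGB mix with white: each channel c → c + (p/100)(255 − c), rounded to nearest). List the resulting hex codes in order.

#4FB1B1, #6EBFBF, #8DCCCC, #ACDADA

15%: (48 + 31.05 = 79.05→79, 163 + 13.8 = 176.8→177, 163 + 13.8 = 176.8→177) → #4FB1B1
30%: (48 + 62.1 = 110.1→110, 163 + 27.6 = 190.6→191, 163 + 27.6 = 190.6→191) → #6EBFBF
45%: (48 + 93.15 = 141.15→141, 163 + 41.4 = 204.4→204, 163 + 41.4 = 204.4→204) → #8DCCCC
60%: (48 + 124.2 = 172.2→172, 163 + 55.2 = 218.2→218, 163 + 55.2 = 218.2→218) → #ACDADA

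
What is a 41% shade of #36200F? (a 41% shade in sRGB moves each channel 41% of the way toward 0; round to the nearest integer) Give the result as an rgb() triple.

rgb(32, 19, 9)

#36200F is rgb(54, 32, 15).
A 41% shade moves each channel 41% toward 0:
  R: 54 − 22.14 = 31.86 → 32
  G: 32 + 0.41×(0−32) = 32 − 13.12 = 18.88 → 19
  B: 15 + 0.41×(0−15) = 15 − 6.15 = 8.85 → 9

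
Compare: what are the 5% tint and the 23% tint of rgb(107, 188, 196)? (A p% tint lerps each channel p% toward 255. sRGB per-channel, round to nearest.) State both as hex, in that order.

5% tint:
  R: 107 + 0.05×(255−107) = 107 + 7.4 = 114.4 → 114
  G: 188 + 0.05×(255−188) = 188 + 3.35 = 191.35 → 191
  B: 196 + 0.05×(255−196) = 196 + 2.95 = 198.95 → 199
  → #72bfc7
23% tint:
  R: 107 + 34.04 = 141.04 → 141
  G: 188 + 0.23×(255−188) = 188 + 15.41 = 203.41 → 203
  B: 196 + 0.23×(255−196) = 196 + 13.57 = 209.57 → 210
  → #8dcbd2

#72bfc7, #8dcbd2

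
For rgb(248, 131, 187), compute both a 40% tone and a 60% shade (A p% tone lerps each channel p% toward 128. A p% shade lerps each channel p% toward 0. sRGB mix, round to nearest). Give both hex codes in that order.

#C882A3, #63344B

40% tone:
  R: 248 + 0.4×(128−248) = 248 − 48 = 200 → 200
  G: 131 − 1.2 = 129.8 → 130
  B: 187 + 0.4×(128−187) = 187 − 23.6 = 163.4 → 163
  → #C882A3
60% shade:
  R: 248 − 148.8 = 99.2 → 99
  G: 131 + 0.6×(0−131) = 131 − 78.6 = 52.4 → 52
  B: 187 − 112.2 = 74.8 → 75
  → #63344B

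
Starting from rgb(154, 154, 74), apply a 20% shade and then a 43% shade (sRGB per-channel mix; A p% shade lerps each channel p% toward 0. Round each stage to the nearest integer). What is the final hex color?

A 20% shade moves each channel 20% toward 0:
  R: 154 + 0.2×(0−154) = 154 − 30.8 = 123.2 → 123
  G: 154 + 0.2×(0−154) = 154 − 30.8 = 123.2 → 123
  B: 74 − 14.8 = 59.2 → 59
After the shade: rgb(123, 123, 59) = #7b7b3b.
A 43% shade moves each channel 43% toward 0:
  R: 123 + 0.43×(0−123) = 123 − 52.89 = 70.11 → 70
  G: 123 + 0.43×(0−123) = 123 − 52.89 = 70.11 → 70
  B: 59 − 25.37 = 33.63 → 34
rgb(70, 70, 34) = #464622.

#464622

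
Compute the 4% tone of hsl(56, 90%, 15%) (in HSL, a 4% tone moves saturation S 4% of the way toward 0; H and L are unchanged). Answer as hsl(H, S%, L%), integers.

S moves 4% from 90 toward 0: 90 − 3.6 = 86.4 → 86.
H and L are unchanged.

hsl(56, 86%, 15%)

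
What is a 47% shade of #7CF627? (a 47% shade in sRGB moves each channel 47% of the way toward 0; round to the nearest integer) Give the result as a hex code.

#7CF627 is rgb(124, 246, 39).
Lerp each channel 47% toward 0:
  R: 124 − 58.28 = 65.72 → 66
  G: 246 + 0.47×(0−246) = 246 − 115.62 = 130.38 → 130
  B: 39 − 18.33 = 20.67 → 21
rgb(66, 130, 21) = #428215.

#428215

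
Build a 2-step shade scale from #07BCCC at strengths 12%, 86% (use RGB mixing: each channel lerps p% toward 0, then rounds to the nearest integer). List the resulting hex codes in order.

#06A5B4, #011A1D

#07BCCC is rgb(7, 188, 204).
12%: (7 − 0.84 = 6.16→6, 188 − 22.56 = 165.44→165, 204 − 24.48 = 179.52→180) → #06A5B4
86%: (7 − 6.02 = 0.98→1, 188 − 161.68 = 26.32→26, 204 − 175.44 = 28.56→29) → #011A1D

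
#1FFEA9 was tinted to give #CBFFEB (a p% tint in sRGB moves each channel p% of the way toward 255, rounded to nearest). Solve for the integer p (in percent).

#1FFEA9 is rgb(31, 254, 169); #CBFFEB is rgb(203, 255, 235).
On the R channel (widest range): 203 ≈ 31 + (p/100)(255 − 31), so p ≈ 100×(203 − 31)/(255 − 31) = 17200/224 = 76.79.
p = 77 reproduces all three channels after rounding.

77%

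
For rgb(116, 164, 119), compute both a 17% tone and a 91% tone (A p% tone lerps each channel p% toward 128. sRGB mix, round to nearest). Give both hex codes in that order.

#769E79, #7F837F

17% tone:
  R: 116 + 0.17×(128−116) = 116 + 2.04 = 118.04 → 118
  G: 164 + 0.17×(128−164) = 164 − 6.12 = 157.88 → 158
  B: 119 + 1.53 = 120.53 → 121
  → #769E79
91% tone:
  R: 116 + 10.92 = 126.92 → 127
  G: 164 − 32.76 = 131.24 → 131
  B: 119 + 0.91×(128−119) = 119 + 8.19 = 127.19 → 127
  → #7F837F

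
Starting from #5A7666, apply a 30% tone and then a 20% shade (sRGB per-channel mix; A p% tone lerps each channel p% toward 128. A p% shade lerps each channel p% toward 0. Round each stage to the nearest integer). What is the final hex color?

#516158

#5A7666 is rgb(90, 118, 102).
A 30% tone moves each channel 30% toward 128:
  R: 90 + 0.3×(128−90) = 90 + 11.4 = 101.4 → 101
  G: 118 + 0.3×(128−118) = 118 + 3 = 121 → 121
  B: 102 + 0.3×(128−102) = 102 + 7.8 = 109.8 → 110
After the tone: rgb(101, 121, 110) = #65796E.
Per channel, c → c + 0.2(0 − c):
  R: 101 − 20.2 = 80.8 → 81
  G: 121 + 0.2×(0−121) = 121 − 24.2 = 96.8 → 97
  B: 110 − 22 = 88 → 88
rgb(81, 97, 88) = #516158.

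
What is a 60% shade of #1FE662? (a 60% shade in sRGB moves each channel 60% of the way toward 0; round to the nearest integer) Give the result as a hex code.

#0C5C27

#1FE662 is rgb(31, 230, 98).
Per channel, c → c + 0.6(0 − c):
  R: 31 − 18.6 = 12.4 → 12
  G: 230 + 0.6×(0−230) = 230 − 138 = 92 → 92
  B: 98 − 58.8 = 39.2 → 39
rgb(12, 92, 39) = #0C5C27.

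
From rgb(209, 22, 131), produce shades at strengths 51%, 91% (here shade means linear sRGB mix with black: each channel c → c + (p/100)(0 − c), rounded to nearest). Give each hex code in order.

51%: (209 − 106.59 = 102.41→102, 22 − 11.22 = 10.78→11, 131 − 66.81 = 64.19→64) → #660b40
91%: (209 − 190.19 = 18.81→19, 22 − 20.02 = 1.98→2, 131 − 119.21 = 11.79→12) → #13020c

#660b40, #13020c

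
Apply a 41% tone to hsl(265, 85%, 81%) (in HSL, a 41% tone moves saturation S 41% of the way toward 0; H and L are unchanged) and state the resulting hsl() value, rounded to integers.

S moves 41% from 85 toward 0: 85 − 34.85 = 50.15 → 50.
H and L are unchanged.

hsl(265, 50%, 81%)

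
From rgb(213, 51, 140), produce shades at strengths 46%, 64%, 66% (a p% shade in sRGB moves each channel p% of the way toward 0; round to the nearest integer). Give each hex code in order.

46%: (213 − 97.98 = 115.02→115, 51 − 23.46 = 27.54→28, 140 − 64.4 = 75.6→76) → #731C4C
64%: (213 − 136.32 = 76.68→77, 51 − 32.64 = 18.36→18, 140 − 89.6 = 50.4→50) → #4D1232
66%: (213 − 140.58 = 72.42→72, 51 − 33.66 = 17.34→17, 140 − 92.4 = 47.6→48) → #481130

#731C4C, #4D1232, #481130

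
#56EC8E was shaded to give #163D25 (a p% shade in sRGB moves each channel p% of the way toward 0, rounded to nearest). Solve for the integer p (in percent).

#56EC8E is rgb(86, 236, 142); #163D25 is rgb(22, 61, 37).
On the G channel (widest range): 61 ≈ 236 + (p/100)(0 − 236), so p ≈ 100×(61 − 236)/(0 − 236) = -17500/-236 = 74.15.
p = 74 reproduces all three channels after rounding.

74%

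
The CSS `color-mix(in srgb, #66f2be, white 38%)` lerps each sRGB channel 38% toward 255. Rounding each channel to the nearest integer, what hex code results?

#a0f7d7

#66f2be is rgb(102, 242, 190).
Per channel, c → c + 0.38(255 − c):
  R: 102 + 58.14 = 160.14 → 160
  G: 242 + 0.38×(255−242) = 242 + 4.94 = 246.94 → 247
  B: 190 + 24.7 = 214.7 → 215
rgb(160, 247, 215) = #a0f7d7.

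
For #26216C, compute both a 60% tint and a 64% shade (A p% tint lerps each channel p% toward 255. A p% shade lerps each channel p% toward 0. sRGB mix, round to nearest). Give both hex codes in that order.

#26216C is rgb(38, 33, 108).
60% tint:
  R: 38 + 0.6×(255−38) = 38 + 130.2 = 168.2 → 168
  G: 33 + 133.2 = 166.2 → 166
  B: 108 + 0.6×(255−108) = 108 + 88.2 = 196.2 → 196
  → #A8A6C4
64% shade:
  R: 38 + 0.64×(0−38) = 38 − 24.32 = 13.68 → 14
  G: 33 − 21.12 = 11.88 → 12
  B: 108 + 0.64×(0−108) = 108 − 69.12 = 38.88 → 39
  → #0E0C27

#A8A6C4, #0E0C27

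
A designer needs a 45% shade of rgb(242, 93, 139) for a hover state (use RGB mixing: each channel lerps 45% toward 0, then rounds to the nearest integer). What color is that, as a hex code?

Lerp each channel 45% toward 0:
  R: 242 − 108.9 = 133.1 → 133
  G: 93 + 0.45×(0−93) = 93 − 41.85 = 51.15 → 51
  B: 139 + 0.45×(0−139) = 139 − 62.55 = 76.45 → 76
rgb(133, 51, 76) = #85334c.

#85334c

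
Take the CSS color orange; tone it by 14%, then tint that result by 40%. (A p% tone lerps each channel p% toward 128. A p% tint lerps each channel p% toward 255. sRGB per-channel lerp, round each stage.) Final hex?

#F4C671

CSS orange is rgb(255, 165, 0).
Per channel, c → c + 0.14(128 − c):
  R: 255 − 17.78 = 237.22 → 237
  G: 165 + 0.14×(128−165) = 165 − 5.18 = 159.82 → 160
  B: 0 + 17.92 = 17.92 → 18
After the tone: rgb(237, 160, 18) = #EDA012.
A 40% tint moves each channel 40% toward 255:
  R: 237 + 0.4×(255−237) = 237 + 7.2 = 244.2 → 244
  G: 160 + 38 = 198 → 198
  B: 18 + 0.4×(255−18) = 18 + 94.8 = 112.8 → 113
rgb(244, 198, 113) = #F4C671.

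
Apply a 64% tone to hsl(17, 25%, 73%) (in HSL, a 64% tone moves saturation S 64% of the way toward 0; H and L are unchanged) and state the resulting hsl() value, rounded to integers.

hsl(17, 9%, 73%)

S moves 64% from 25 toward 0: 25 − 16 = 9 → 9.
H and L are unchanged.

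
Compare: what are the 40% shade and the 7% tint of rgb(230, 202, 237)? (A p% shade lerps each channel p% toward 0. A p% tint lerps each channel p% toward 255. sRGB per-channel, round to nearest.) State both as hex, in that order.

#8A798E, #E8CEEE

40% shade:
  R: 230 + 0.4×(0−230) = 230 − 92 = 138 → 138
  G: 202 − 80.8 = 121.2 → 121
  B: 237 + 0.4×(0−237) = 237 − 94.8 = 142.2 → 142
  → #8A798E
7% tint:
  R: 230 + 1.75 = 231.75 → 232
  G: 202 + 0.07×(255−202) = 202 + 3.71 = 205.71 → 206
  B: 237 + 0.07×(255−237) = 237 + 1.26 = 238.26 → 238
  → #E8CEEE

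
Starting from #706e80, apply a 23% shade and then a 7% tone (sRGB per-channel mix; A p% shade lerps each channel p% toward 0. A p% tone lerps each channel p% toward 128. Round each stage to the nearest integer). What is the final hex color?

#595865

#706e80 is rgb(112, 110, 128).
A 23% shade moves each channel 23% toward 0:
  R: 112 + 0.23×(0−112) = 112 − 25.76 = 86.24 → 86
  G: 110 − 25.3 = 84.7 → 85
  B: 128 + 0.23×(0−128) = 128 − 29.44 = 98.56 → 99
After the shade: rgb(86, 85, 99) = #565563.
Lerp each channel 7% toward 128:
  R: 86 + 0.07×(128−86) = 86 + 2.94 = 88.94 → 89
  G: 85 + 0.07×(128−85) = 85 + 3.01 = 88.01 → 88
  B: 99 + 0.07×(128−99) = 99 + 2.03 = 101.03 → 101
rgb(89, 88, 101) = #595865.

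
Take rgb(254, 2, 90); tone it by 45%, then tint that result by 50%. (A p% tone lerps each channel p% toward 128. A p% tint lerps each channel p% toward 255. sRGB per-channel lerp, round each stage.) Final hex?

#e29db5

A 45% tone moves each channel 45% toward 128:
  R: 254 + 0.45×(128−254) = 254 − 56.7 = 197.3 → 197
  G: 2 + 0.45×(128−2) = 2 + 56.7 = 58.7 → 59
  B: 90 + 0.45×(128−90) = 90 + 17.1 = 107.1 → 107
After the tone: rgb(197, 59, 107) = #c53b6b.
A 50% tint moves each channel 50% toward 255:
  R: 197 + 29 = 226 → 226
  G: 59 + 98 = 157 → 157
  B: 107 + 74 = 181 → 181
rgb(226, 157, 181) = #e29db5.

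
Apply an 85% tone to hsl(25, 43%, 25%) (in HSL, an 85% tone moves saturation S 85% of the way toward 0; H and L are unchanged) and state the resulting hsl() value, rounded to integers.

hsl(25, 6%, 25%)

S moves 85% from 43 toward 0: 43 − 36.55 = 6.45 → 6.
H and L are unchanged.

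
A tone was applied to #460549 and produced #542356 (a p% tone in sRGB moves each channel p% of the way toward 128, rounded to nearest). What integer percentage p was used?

#460549 is rgb(70, 5, 73); #542356 is rgb(84, 35, 86).
On the G channel (widest range): 35 ≈ 5 + (p/100)(128 − 5), so p ≈ 100×(35 − 5)/(128 − 5) = 3000/123 = 24.39.
p = 24 reproduces all three channels after rounding.

24%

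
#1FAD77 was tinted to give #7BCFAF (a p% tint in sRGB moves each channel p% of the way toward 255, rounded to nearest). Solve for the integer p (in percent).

#1FAD77 is rgb(31, 173, 119); #7BCFAF is rgb(123, 207, 175).
On the R channel (widest range): 123 ≈ 31 + (p/100)(255 − 31), so p ≈ 100×(123 − 31)/(255 − 31) = 9200/224 = 41.07.
p = 41 reproduces all three channels after rounding.

41%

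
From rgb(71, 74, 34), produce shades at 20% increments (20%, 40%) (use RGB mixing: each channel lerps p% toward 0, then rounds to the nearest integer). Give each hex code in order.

#393B1B, #2B2C14

20%: (71 − 14.2 = 56.8→57, 74 − 14.8 = 59.2→59, 34 − 6.8 = 27.2→27) → #393B1B
40%: (71 − 28.4 = 42.6→43, 74 − 29.6 = 44.4→44, 34 − 13.6 = 20.4→20) → #2B2C14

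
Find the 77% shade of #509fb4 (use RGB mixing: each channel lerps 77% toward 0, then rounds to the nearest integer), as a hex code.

#509fb4 is rgb(80, 159, 180).
Lerp each channel 77% toward 0:
  R: 80 + 0.77×(0−80) = 80 − 61.6 = 18.4 → 18
  G: 159 + 0.77×(0−159) = 159 − 122.43 = 36.57 → 37
  B: 180 − 138.6 = 41.4 → 41
rgb(18, 37, 41) = #122529.

#122529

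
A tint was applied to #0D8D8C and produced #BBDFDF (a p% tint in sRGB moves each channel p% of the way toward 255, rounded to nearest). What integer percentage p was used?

72%

#0D8D8C is rgb(13, 141, 140); #BBDFDF is rgb(187, 223, 223).
On the R channel (widest range): 187 ≈ 13 + (p/100)(255 − 13), so p ≈ 100×(187 − 13)/(255 − 13) = 17400/242 = 71.90.
p = 72 reproduces all three channels after rounding.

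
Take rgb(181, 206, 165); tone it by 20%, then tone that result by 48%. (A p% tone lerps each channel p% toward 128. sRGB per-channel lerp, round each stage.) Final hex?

Lerp each channel 20% toward 128:
  R: 181 + 0.2×(128−181) = 181 − 10.6 = 170.4 → 170
  G: 206 + 0.2×(128−206) = 206 − 15.6 = 190.4 → 190
  B: 165 + 0.2×(128−165) = 165 − 7.4 = 157.6 → 158
After the tone: rgb(170, 190, 158) = #AABE9E.
A 48% tone moves each channel 48% toward 128:
  R: 170 + 0.48×(128−170) = 170 − 20.16 = 149.84 → 150
  G: 190 − 29.76 = 160.24 → 160
  B: 158 − 14.4 = 143.6 → 144
rgb(150, 160, 144) = #96A090.

#96A090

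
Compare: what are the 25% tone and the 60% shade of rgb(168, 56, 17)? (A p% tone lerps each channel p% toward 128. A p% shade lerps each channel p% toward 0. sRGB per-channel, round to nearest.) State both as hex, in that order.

#9E4A2D, #431607

25% tone:
  R: 168 + 0.25×(128−168) = 168 − 10 = 158 → 158
  G: 56 + 0.25×(128−56) = 56 + 18 = 74 → 74
  B: 17 + 0.25×(128−17) = 17 + 27.75 = 44.75 → 45
  → #9E4A2D
60% shade:
  R: 168 − 100.8 = 67.2 → 67
  G: 56 + 0.6×(0−56) = 56 − 33.6 = 22.4 → 22
  B: 17 − 10.2 = 6.8 → 7
  → #431607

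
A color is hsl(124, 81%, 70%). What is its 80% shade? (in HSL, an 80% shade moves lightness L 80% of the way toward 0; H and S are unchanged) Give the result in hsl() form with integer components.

hsl(124, 81%, 14%)

L moves 80% from 70 toward 0: 70 − 56 = 14 → 14.
H and S are unchanged.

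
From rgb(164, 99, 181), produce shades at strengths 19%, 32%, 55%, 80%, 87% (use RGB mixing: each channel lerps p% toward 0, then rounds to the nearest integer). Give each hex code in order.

19%: (164 − 31.16 = 132.84→133, 99 − 18.81 = 80.19→80, 181 − 34.39 = 146.61→147) → #855093
32%: (164 − 52.48 = 111.52→112, 99 − 31.68 = 67.32→67, 181 − 57.92 = 123.08→123) → #70437B
55%: (164 − 90.2 = 73.8→74, 99 − 54.45 = 44.55→45, 181 − 99.55 = 81.45→81) → #4A2D51
80%: (164 − 131.2 = 32.8→33, 99 − 79.2 = 19.8→20, 181 − 144.8 = 36.2→36) → #211424
87%: (164 − 142.68 = 21.32→21, 99 − 86.13 = 12.87→13, 181 − 157.47 = 23.53→24) → #150D18

#855093, #70437B, #4A2D51, #211424, #150D18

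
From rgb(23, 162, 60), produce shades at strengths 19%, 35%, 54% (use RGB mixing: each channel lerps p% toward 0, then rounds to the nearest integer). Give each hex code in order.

#138331, #0f6927, #0b4b1c

19%: (23 − 4.37 = 18.63→19, 162 − 30.78 = 131.22→131, 60 − 11.4 = 48.6→49) → #138331
35%: (23 − 8.05 = 14.95→15, 162 − 56.7 = 105.3→105, 60 − 21 = 39→39) → #0f6927
54%: (23 − 12.42 = 10.58→11, 162 − 87.48 = 74.52→75, 60 − 32.4 = 27.6→28) → #0b4b1c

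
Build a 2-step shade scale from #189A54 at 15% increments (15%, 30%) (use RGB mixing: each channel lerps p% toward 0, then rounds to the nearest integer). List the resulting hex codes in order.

#189A54 is rgb(24, 154, 84).
15%: (24 − 3.6 = 20.4→20, 154 − 23.1 = 130.9→131, 84 − 12.6 = 71.4→71) → #148347
30%: (24 − 7.2 = 16.8→17, 154 − 46.2 = 107.8→108, 84 − 25.2 = 58.8→59) → #116C3B

#148347, #116C3B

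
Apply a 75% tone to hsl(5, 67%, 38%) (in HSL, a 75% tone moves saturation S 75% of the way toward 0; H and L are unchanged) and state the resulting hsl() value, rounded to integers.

hsl(5, 17%, 38%)

S moves 75% from 67 toward 0: 67 − 50.25 = 16.75 → 17.
H and L are unchanged.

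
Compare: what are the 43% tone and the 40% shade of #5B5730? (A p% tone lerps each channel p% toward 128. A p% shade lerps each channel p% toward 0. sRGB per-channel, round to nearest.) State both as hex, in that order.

#6B6952, #37341D

#5B5730 is rgb(91, 87, 48).
43% tone:
  R: 91 + 15.91 = 106.91 → 107
  G: 87 + 0.43×(128−87) = 87 + 17.63 = 104.63 → 105
  B: 48 + 0.43×(128−48) = 48 + 34.4 = 82.4 → 82
  → #6B6952
40% shade:
  R: 91 − 36.4 = 54.6 → 55
  G: 87 + 0.4×(0−87) = 87 − 34.8 = 52.2 → 52
  B: 48 + 0.4×(0−48) = 48 − 19.2 = 28.8 → 29
  → #37341D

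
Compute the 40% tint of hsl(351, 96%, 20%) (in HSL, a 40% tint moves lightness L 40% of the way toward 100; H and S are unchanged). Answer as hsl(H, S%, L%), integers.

L moves 40% from 20 toward 100: 20 + 32 = 52 → 52.
H and S are unchanged.

hsl(351, 96%, 52%)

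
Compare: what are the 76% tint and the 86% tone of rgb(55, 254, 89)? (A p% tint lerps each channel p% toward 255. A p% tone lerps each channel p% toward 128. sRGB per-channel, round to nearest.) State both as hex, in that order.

76% tint:
  R: 55 + 0.76×(255−55) = 55 + 152 = 207 → 207
  G: 254 + 0.76×(255−254) = 254 + 0.76 = 254.76 → 255
  B: 89 + 0.76×(255−89) = 89 + 126.16 = 215.16 → 215
  → #CFFFD7
86% tone:
  R: 55 + 0.86×(128−55) = 55 + 62.78 = 117.78 → 118
  G: 254 − 108.36 = 145.64 → 146
  B: 89 + 33.54 = 122.54 → 123
  → #76927B

#CFFFD7, #76927B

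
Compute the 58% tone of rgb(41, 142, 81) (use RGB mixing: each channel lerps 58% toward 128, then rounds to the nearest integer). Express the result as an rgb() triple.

rgb(91, 134, 108)

Lerp each channel 58% toward 128:
  R: 41 + 50.46 = 91.46 → 91
  G: 142 − 8.12 = 133.88 → 134
  B: 81 + 27.26 = 108.26 → 108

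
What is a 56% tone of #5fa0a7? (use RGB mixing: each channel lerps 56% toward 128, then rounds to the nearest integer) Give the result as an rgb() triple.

rgb(113, 142, 145)

#5fa0a7 is rgb(95, 160, 167).
Per channel, c → c + 0.56(128 − c):
  R: 95 + 18.48 = 113.48 → 113
  G: 160 − 17.92 = 142.08 → 142
  B: 167 + 0.56×(128−167) = 167 − 21.84 = 145.16 → 145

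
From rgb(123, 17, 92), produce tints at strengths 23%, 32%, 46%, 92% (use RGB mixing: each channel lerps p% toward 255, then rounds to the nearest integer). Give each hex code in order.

23%: (123 + 30.36 = 153.36→153, 17 + 54.74 = 71.74→72, 92 + 37.49 = 129.49→129) → #994881
32%: (123 + 42.24 = 165.24→165, 17 + 76.16 = 93.16→93, 92 + 52.16 = 144.16→144) → #a55d90
46%: (123 + 60.72 = 183.72→184, 17 + 109.48 = 126.48→126, 92 + 74.98 = 166.98→167) → #b87ea7
92%: (123 + 121.44 = 244.44→244, 17 + 218.96 = 235.96→236, 92 + 149.96 = 241.96→242) → #f4ecf2

#994881, #a55d90, #b87ea7, #f4ecf2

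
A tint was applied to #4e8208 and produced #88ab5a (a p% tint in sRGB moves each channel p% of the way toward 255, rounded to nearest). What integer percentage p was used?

33%

#4e8208 is rgb(78, 130, 8); #88ab5a is rgb(136, 171, 90).
On the B channel (widest range): 90 ≈ 8 + (p/100)(255 − 8), so p ≈ 100×(90 − 8)/(255 − 8) = 8200/247 = 33.20.
p = 33 reproduces all three channels after rounding.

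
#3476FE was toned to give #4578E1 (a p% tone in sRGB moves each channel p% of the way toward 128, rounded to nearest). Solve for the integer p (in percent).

23%

#3476FE is rgb(52, 118, 254); #4578E1 is rgb(69, 120, 225).
On the B channel (widest range): 225 ≈ 254 + (p/100)(128 − 254), so p ≈ 100×(225 − 254)/(128 − 254) = -2900/-126 = 23.02.
p = 23 reproduces all three channels after rounding.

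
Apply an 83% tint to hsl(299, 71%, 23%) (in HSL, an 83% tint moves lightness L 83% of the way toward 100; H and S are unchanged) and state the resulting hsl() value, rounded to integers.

L moves 83% from 23 toward 100: 23 + 63.91 = 86.91 → 87.
H and S are unchanged.

hsl(299, 71%, 87%)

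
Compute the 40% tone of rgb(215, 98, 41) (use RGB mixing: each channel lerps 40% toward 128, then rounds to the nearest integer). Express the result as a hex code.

#b46e4c

A 40% tone moves each channel 40% toward 128:
  R: 215 + 0.4×(128−215) = 215 − 34.8 = 180.2 → 180
  G: 98 + 0.4×(128−98) = 98 + 12 = 110 → 110
  B: 41 + 0.4×(128−41) = 41 + 34.8 = 75.8 → 76
rgb(180, 110, 76) = #b46e4c.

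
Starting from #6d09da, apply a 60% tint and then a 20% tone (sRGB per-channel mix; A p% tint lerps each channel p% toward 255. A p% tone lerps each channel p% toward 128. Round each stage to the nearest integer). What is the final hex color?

#b797da

#6d09da is rgb(109, 9, 218).
A 60% tint moves each channel 60% toward 255:
  R: 109 + 87.6 = 196.6 → 197
  G: 9 + 0.6×(255−9) = 9 + 147.6 = 156.6 → 157
  B: 218 + 22.2 = 240.2 → 240
After the tint: rgb(197, 157, 240) = #c59df0.
Lerp each channel 20% toward 128:
  R: 197 + 0.2×(128−197) = 197 − 13.8 = 183.2 → 183
  G: 157 + 0.2×(128−157) = 157 − 5.8 = 151.2 → 151
  B: 240 + 0.2×(128−240) = 240 − 22.4 = 217.6 → 218
rgb(183, 151, 218) = #b797da.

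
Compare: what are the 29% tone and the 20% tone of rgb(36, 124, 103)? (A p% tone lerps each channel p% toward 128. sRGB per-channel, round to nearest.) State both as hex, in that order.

29% tone:
  R: 36 + 26.68 = 62.68 → 63
  G: 124 + 1.16 = 125.16 → 125
  B: 103 + 0.29×(128−103) = 103 + 7.25 = 110.25 → 110
  → #3F7D6E
20% tone:
  R: 36 + 0.2×(128−36) = 36 + 18.4 = 54.4 → 54
  G: 124 + 0.2×(128−124) = 124 + 0.8 = 124.8 → 125
  B: 103 + 0.2×(128−103) = 103 + 5 = 108 → 108
  → #367D6C

#3F7D6E, #367D6C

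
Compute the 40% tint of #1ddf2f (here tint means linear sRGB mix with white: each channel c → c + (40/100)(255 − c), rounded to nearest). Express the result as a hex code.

#77ec82

#1ddf2f is rgb(29, 223, 47).
A 40% tint moves each channel 40% toward 255:
  R: 29 + 90.4 = 119.4 → 119
  G: 223 + 12.8 = 235.8 → 236
  B: 47 + 83.2 = 130.2 → 130
rgb(119, 236, 130) = #77ec82.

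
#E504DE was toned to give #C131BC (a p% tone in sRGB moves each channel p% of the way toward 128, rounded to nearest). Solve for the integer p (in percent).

36%

#E504DE is rgb(229, 4, 222); #C131BC is rgb(193, 49, 188).
On the G channel (widest range): 49 ≈ 4 + (p/100)(128 − 4), so p ≈ 100×(49 − 4)/(128 − 4) = 4500/124 = 36.29.
p = 36 reproduces all three channels after rounding.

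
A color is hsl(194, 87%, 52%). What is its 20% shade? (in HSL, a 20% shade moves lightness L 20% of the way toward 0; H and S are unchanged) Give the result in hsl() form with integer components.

L moves 20% from 52 toward 0: 52 − 10.4 = 41.6 → 42.
H and S are unchanged.

hsl(194, 87%, 42%)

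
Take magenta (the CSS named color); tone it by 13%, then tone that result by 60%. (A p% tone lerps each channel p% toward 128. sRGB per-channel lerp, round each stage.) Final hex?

#ac54ac

CSS magenta is rgb(255, 0, 255).
A 13% tone moves each channel 13% toward 128:
  R: 255 − 16.51 = 238.49 → 238
  G: 0 + 0.13×(128−0) = 0 + 16.64 = 16.64 → 17
  B: 255 + 0.13×(128−255) = 255 − 16.51 = 238.49 → 238
After the tone: rgb(238, 17, 238) = #ee11ee.
Lerp each channel 60% toward 128:
  R: 238 − 66 = 172 → 172
  G: 17 + 0.6×(128−17) = 17 + 66.6 = 83.6 → 84
  B: 238 + 0.6×(128−238) = 238 − 66 = 172 → 172
rgb(172, 84, 172) = #ac54ac.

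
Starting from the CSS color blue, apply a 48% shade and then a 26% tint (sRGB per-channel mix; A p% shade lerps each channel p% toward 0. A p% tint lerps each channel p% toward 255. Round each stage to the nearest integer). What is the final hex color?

#4242a5

CSS blue is rgb(0, 0, 255).
Lerp each channel 48% toward 0:
  R: 0 + 0 = 0 → 0
  G: 0 + 0 = 0 → 0
  B: 255 + 0.48×(0−255) = 255 − 122.4 = 132.6 → 133
After the shade: rgb(0, 0, 133) = #000085.
Per channel, c → c + 0.26(255 − c):
  R: 0 + 66.3 = 66.3 → 66
  G: 0 + 66.3 = 66.3 → 66
  B: 133 + 0.26×(255−133) = 133 + 31.72 = 164.72 → 165
rgb(66, 66, 165) = #4242a5.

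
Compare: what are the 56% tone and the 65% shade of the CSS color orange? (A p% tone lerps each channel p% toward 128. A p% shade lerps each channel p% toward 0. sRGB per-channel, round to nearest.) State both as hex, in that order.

CSS orange is rgb(255, 165, 0).
56% tone:
  R: 255 + 0.56×(128−255) = 255 − 71.12 = 183.88 → 184
  G: 165 − 20.72 = 144.28 → 144
  B: 0 + 71.68 = 71.68 → 72
  → #B89048
65% shade:
  R: 255 + 0.65×(0−255) = 255 − 165.75 = 89.25 → 89
  G: 165 − 107.25 = 57.75 → 58
  B: 0 + 0.65×(0−0) = 0 + 0 = 0 → 0
  → #593A00

#B89048, #593A00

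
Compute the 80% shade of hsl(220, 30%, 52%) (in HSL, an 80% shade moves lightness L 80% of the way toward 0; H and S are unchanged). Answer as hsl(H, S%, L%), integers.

L moves 80% from 52 toward 0: 52 − 41.6 = 10.4 → 10.
H and S are unchanged.

hsl(220, 30%, 10%)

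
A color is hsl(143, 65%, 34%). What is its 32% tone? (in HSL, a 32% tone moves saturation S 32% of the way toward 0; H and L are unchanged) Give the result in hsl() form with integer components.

hsl(143, 44%, 34%)

S moves 32% from 65 toward 0: 65 − 20.8 = 44.2 → 44.
H and L are unchanged.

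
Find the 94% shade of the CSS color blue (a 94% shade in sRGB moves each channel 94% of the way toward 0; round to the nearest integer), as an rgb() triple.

rgb(0, 0, 15)

CSS blue is rgb(0, 0, 255).
A 94% shade moves each channel 94% toward 0:
  R: 0 + 0 = 0 → 0
  G: 0 + 0 = 0 → 0
  B: 255 + 0.94×(0−255) = 255 − 239.7 = 15.3 → 15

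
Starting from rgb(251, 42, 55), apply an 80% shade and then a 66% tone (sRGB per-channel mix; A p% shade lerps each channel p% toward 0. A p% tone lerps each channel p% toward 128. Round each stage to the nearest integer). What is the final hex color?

#655758

Lerp each channel 80% toward 0:
  R: 251 − 200.8 = 50.2 → 50
  G: 42 − 33.6 = 8.4 → 8
  B: 55 − 44 = 11 → 11
After the shade: rgb(50, 8, 11) = #32080b.
Per channel, c → c + 0.66(128 − c):
  R: 50 + 0.66×(128−50) = 50 + 51.48 = 101.48 → 101
  G: 8 + 79.2 = 87.2 → 87
  B: 11 + 0.66×(128−11) = 11 + 77.22 = 88.22 → 88
rgb(101, 87, 88) = #655758.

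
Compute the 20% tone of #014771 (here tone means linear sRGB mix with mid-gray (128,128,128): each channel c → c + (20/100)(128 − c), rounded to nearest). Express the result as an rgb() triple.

rgb(26, 82, 116)

#014771 is rgb(1, 71, 113).
Lerp each channel 20% toward 128:
  R: 1 + 0.2×(128−1) = 1 + 25.4 = 26.4 → 26
  G: 71 + 0.2×(128−71) = 71 + 11.4 = 82.4 → 82
  B: 113 + 3 = 116 → 116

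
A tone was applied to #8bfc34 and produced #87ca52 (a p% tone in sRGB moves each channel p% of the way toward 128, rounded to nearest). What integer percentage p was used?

#8bfc34 is rgb(139, 252, 52); #87ca52 is rgb(135, 202, 82).
On the G channel (widest range): 202 ≈ 252 + (p/100)(128 − 252), so p ≈ 100×(202 − 252)/(128 − 252) = -5000/-124 = 40.32.
p = 40 reproduces all three channels after rounding.

40%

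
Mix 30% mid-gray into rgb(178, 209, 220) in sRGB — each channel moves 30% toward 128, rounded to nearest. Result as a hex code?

A 30% tone moves each channel 30% toward 128:
  R: 178 + 0.3×(128−178) = 178 − 15 = 163 → 163
  G: 209 + 0.3×(128−209) = 209 − 24.3 = 184.7 → 185
  B: 220 − 27.6 = 192.4 → 192
rgb(163, 185, 192) = #A3B9C0.

#A3B9C0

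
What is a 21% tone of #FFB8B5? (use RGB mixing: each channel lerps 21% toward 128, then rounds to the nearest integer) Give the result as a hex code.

#E4ACAA

#FFB8B5 is rgb(255, 184, 181).
A 21% tone moves each channel 21% toward 128:
  R: 255 + 0.21×(128−255) = 255 − 26.67 = 228.33 → 228
  G: 184 − 11.76 = 172.24 → 172
  B: 181 + 0.21×(128−181) = 181 − 11.13 = 169.87 → 170
rgb(228, 172, 170) = #E4ACAA.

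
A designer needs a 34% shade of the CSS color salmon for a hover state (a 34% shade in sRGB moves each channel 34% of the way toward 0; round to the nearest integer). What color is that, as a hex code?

#A5544B

CSS salmon is rgb(250, 128, 114).
A 34% shade moves each channel 34% toward 0:
  R: 250 + 0.34×(0−250) = 250 − 85 = 165 → 165
  G: 128 + 0.34×(0−128) = 128 − 43.52 = 84.48 → 84
  B: 114 − 38.76 = 75.24 → 75
rgb(165, 84, 75) = #A5544B.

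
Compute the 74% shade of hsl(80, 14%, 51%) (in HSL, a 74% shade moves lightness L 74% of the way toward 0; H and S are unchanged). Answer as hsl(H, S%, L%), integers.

hsl(80, 14%, 13%)

L moves 74% from 51 toward 0: 51 − 37.74 = 13.26 → 13.
H and S are unchanged.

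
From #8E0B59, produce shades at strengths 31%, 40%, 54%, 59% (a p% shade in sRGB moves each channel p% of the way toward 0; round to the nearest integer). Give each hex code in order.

#62083D, #550735, #410529, #3A0524

#8E0B59 is rgb(142, 11, 89).
31%: (142 − 44.02 = 97.98→98, 11 − 3.41 = 7.59→8, 89 − 27.59 = 61.41→61) → #62083D
40%: (142 − 56.8 = 85.2→85, 11 − 4.4 = 6.6→7, 89 − 35.6 = 53.4→53) → #550735
54%: (142 − 76.68 = 65.32→65, 11 − 5.94 = 5.06→5, 89 − 48.06 = 40.94→41) → #410529
59%: (142 − 83.78 = 58.22→58, 11 − 6.49 = 4.51→5, 89 − 52.51 = 36.49→36) → #3A0524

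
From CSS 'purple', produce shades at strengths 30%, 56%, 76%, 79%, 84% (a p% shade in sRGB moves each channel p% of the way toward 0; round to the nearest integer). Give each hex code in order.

CSS purple is rgb(128, 0, 128).
30%: (128 − 38.4 = 89.6→90, 0→0, 128 − 38.4 = 89.6→90) → #5A005A
56%: (128 − 71.68 = 56.32→56, 0→0, 128 − 71.68 = 56.32→56) → #380038
76%: (128 − 97.28 = 30.72→31, 0→0, 128 − 97.28 = 30.72→31) → #1F001F
79%: (128 − 101.12 = 26.88→27, 0→0, 128 − 101.12 = 26.88→27) → #1B001B
84%: (128 − 107.52 = 20.48→20, 0→0, 128 − 107.52 = 20.48→20) → #140014

#5A005A, #380038, #1F001F, #1B001B, #140014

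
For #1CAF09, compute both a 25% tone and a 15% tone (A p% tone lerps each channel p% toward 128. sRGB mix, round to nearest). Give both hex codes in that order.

#35A327, #2BA81B

#1CAF09 is rgb(28, 175, 9).
25% tone:
  R: 28 + 25 = 53 → 53
  G: 175 − 11.75 = 163.25 → 163
  B: 9 + 29.75 = 38.75 → 39
  → #35A327
15% tone:
  R: 28 + 0.15×(128−28) = 28 + 15 = 43 → 43
  G: 175 − 7.05 = 167.95 → 168
  B: 9 + 17.85 = 26.85 → 27
  → #2BA81B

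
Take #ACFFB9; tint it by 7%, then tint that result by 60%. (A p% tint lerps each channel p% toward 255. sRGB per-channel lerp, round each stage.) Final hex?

#E0FFE5

#ACFFB9 is rgb(172, 255, 185).
A 7% tint moves each channel 7% toward 255:
  R: 172 + 0.07×(255−172) = 172 + 5.81 = 177.81 → 178
  G: 255 + 0 = 255 → 255
  B: 185 + 0.07×(255−185) = 185 + 4.9 = 189.9 → 190
After the tint: rgb(178, 255, 190) = #B2FFBE.
A 60% tint moves each channel 60% toward 255:
  R: 178 + 0.6×(255−178) = 178 + 46.2 = 224.2 → 224
  G: 255 + 0.6×(255−255) = 255 + 0 = 255 → 255
  B: 190 + 0.6×(255−190) = 190 + 39 = 229 → 229
rgb(224, 255, 229) = #E0FFE5.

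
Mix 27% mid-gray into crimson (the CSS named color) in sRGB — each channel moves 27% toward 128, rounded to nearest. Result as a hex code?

#c3314e

CSS crimson is rgb(220, 20, 60).
A 27% tone moves each channel 27% toward 128:
  R: 220 + 0.27×(128−220) = 220 − 24.84 = 195.16 → 195
  G: 20 + 0.27×(128−20) = 20 + 29.16 = 49.16 → 49
  B: 60 + 0.27×(128−60) = 60 + 18.36 = 78.36 → 78
rgb(195, 49, 78) = #c3314e.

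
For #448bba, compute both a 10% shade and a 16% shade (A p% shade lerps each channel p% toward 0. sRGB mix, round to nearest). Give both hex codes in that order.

#448bba is rgb(68, 139, 186).
10% shade:
  R: 68 + 0.1×(0−68) = 68 − 6.8 = 61.2 → 61
  G: 139 + 0.1×(0−139) = 139 − 13.9 = 125.1 → 125
  B: 186 − 18.6 = 167.4 → 167
  → #3d7da7
16% shade:
  R: 68 + 0.16×(0−68) = 68 − 10.88 = 57.12 → 57
  G: 139 − 22.24 = 116.76 → 117
  B: 186 + 0.16×(0−186) = 186 − 29.76 = 156.24 → 156
  → #39759c

#3d7da7, #39759c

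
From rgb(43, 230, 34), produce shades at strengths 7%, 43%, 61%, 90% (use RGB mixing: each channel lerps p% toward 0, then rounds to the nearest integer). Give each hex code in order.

#28d620, #198313, #115a0d, #041703

7%: (43 − 3.01 = 39.99→40, 230 − 16.1 = 213.9→214, 34 − 2.38 = 31.62→32) → #28d620
43%: (43 − 18.49 = 24.51→25, 230 − 98.9 = 131.1→131, 34 − 14.62 = 19.38→19) → #198313
61%: (43 − 26.23 = 16.77→17, 230 − 140.3 = 89.7→90, 34 − 20.74 = 13.26→13) → #115a0d
90%: (43 − 38.7 = 4.3→4, 230 − 207 = 23→23, 34 − 30.6 = 3.4→3) → #041703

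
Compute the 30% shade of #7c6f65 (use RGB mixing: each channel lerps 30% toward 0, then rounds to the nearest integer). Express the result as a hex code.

#574e47

#7c6f65 is rgb(124, 111, 101).
Per channel, c → c + 0.3(0 − c):
  R: 124 + 0.3×(0−124) = 124 − 37.2 = 86.8 → 87
  G: 111 + 0.3×(0−111) = 111 − 33.3 = 77.7 → 78
  B: 101 + 0.3×(0−101) = 101 − 30.3 = 70.7 → 71
rgb(87, 78, 71) = #574e47.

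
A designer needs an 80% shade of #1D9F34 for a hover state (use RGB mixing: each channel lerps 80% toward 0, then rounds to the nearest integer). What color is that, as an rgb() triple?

rgb(6, 32, 10)

#1D9F34 is rgb(29, 159, 52).
An 80% shade moves each channel 80% toward 0:
  R: 29 + 0.8×(0−29) = 29 − 23.2 = 5.8 → 6
  G: 159 + 0.8×(0−159) = 159 − 127.2 = 31.8 → 32
  B: 52 + 0.8×(0−52) = 52 − 41.6 = 10.4 → 10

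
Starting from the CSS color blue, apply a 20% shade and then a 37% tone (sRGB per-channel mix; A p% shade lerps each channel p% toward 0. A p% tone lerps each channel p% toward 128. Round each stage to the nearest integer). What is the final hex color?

CSS blue is rgb(0, 0, 255).
A 20% shade moves each channel 20% toward 0:
  R: 0 + 0.2×(0−0) = 0 + 0 = 0 → 0
  G: 0 + 0.2×(0−0) = 0 + 0 = 0 → 0
  B: 255 − 51 = 204 → 204
After the shade: rgb(0, 0, 204) = #0000CC.
A 37% tone moves each channel 37% toward 128:
  R: 0 + 47.36 = 47.36 → 47
  G: 0 + 47.36 = 47.36 → 47
  B: 204 − 28.12 = 175.88 → 176
rgb(47, 47, 176) = #2F2FB0.

#2F2FB0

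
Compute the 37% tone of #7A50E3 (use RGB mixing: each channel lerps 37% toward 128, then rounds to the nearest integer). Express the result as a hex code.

#7A50E3 is rgb(122, 80, 227).
Lerp each channel 37% toward 128:
  R: 122 + 0.37×(128−122) = 122 + 2.22 = 124.22 → 124
  G: 80 + 17.76 = 97.76 → 98
  B: 227 − 36.63 = 190.37 → 190
rgb(124, 98, 190) = #7C62BE.

#7C62BE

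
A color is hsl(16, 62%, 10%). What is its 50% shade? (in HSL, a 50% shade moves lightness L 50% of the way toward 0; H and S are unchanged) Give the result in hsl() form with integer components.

hsl(16, 62%, 5%)

L moves 50% from 10 toward 0: 10 − 5 = 5 → 5.
H and S are unchanged.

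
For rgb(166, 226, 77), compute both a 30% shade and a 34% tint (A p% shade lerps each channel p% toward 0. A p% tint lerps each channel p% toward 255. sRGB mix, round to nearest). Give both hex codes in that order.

#749E36, #C4EC8A

30% shade:
  R: 166 + 0.3×(0−166) = 166 − 49.8 = 116.2 → 116
  G: 226 + 0.3×(0−226) = 226 − 67.8 = 158.2 → 158
  B: 77 − 23.1 = 53.9 → 54
  → #749E36
34% tint:
  R: 166 + 0.34×(255−166) = 166 + 30.26 = 196.26 → 196
  G: 226 + 9.86 = 235.86 → 236
  B: 77 + 60.52 = 137.52 → 138
  → #C4EC8A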